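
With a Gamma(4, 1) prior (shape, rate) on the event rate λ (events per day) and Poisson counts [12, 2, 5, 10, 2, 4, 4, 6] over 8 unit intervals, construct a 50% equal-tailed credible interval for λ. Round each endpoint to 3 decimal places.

Posterior: Gamma(4+45, 1+8) = Gamma(49, 9) (shape, rate).
Equal-tailed 50% interval: Gamma(49, 9) quantiles at 0.25 and 0.75.
Posterior mean ≈ 5.444, SD ≈ 0.778; a Normal approximation gives roughly [4.920, 5.969].
Exact: lower = 4.902; upper = 5.947.

[4.902, 5.947]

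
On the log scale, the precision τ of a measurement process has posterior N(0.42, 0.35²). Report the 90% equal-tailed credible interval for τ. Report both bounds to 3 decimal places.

[0.856, 2.707]

On the log scale the 90% interval is 0.42 ± 1.645 × 0.35 = [-0.1557, 0.9957].
Exponentiate: [e^-0.1557, e^0.9957] = [0.856, 2.707].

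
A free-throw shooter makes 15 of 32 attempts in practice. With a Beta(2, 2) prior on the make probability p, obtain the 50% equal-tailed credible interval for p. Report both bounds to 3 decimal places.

[0.416, 0.528]

Posterior: Beta(2+15, 2+17) = Beta(17, 19).
Equal-tailed 50% interval: the 0.25 and 0.75 quantiles of Beta(17, 19).
Posterior mean ≈ 0.472, SD ≈ 0.082; a Normal approximation gives roughly [0.417, 0.528].
Exact: F⁻¹(0.25) = 0.416; F⁻¹(0.75) = 0.528.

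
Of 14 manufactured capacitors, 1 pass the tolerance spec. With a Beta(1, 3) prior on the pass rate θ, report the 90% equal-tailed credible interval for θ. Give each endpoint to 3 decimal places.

Posterior: Beta(1+1, 3+13) = Beta(2, 16).
Equal-tailed 90% interval: the 0.05 and 0.95 quantiles of Beta(2, 16).
Posterior mean ≈ 0.111, SD ≈ 0.072; a Normal approximation gives roughly [-0.007, 0.230].
Exact: F⁻¹(0.05) = 0.021; F⁻¹(0.95) = 0.250.

[0.021, 0.250]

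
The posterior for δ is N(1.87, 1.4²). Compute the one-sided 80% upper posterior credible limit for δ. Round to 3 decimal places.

3.048

Need U with P(δ ≤ U) = 0.80: U = 1.87 + z_{0.2}·1.4.
z = 0.842; U = 1.87 + 0.842 × 1.4 = 3.048.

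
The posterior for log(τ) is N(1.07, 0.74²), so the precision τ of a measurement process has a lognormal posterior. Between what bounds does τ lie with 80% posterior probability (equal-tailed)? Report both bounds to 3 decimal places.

[1.129, 7.526]

On the log scale the 80% interval is 1.07 ± 1.282 × 0.74 = [0.1217, 2.0183].
Exponentiate: [e^0.1217, e^2.0183] = [1.129, 7.526].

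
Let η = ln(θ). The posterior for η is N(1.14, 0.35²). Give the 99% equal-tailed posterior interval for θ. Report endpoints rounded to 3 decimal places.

On the log scale the 99% interval is 1.14 ± 2.576 × 0.35 = [0.2385, 2.0415].
Exponentiate: [e^0.2385, e^2.0415] = [1.269, 7.702].

[1.269, 7.702]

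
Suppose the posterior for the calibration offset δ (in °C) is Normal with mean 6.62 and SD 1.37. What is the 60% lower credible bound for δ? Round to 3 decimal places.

Need L with P(δ ≥ L) = 0.60: L = 6.62 − z_{0.4}·1.37.
z = 0.253; L = 6.62 − 0.253 × 1.37 = 6.273.

6.273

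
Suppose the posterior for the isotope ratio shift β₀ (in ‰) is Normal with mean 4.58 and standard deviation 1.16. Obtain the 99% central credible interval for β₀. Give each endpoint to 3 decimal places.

The posterior is symmetric, so the 99% equal-tailed interval is β₀ = 4.58 ± z·1.16 with z = 2.576.
Half-width: 2.576 × 1.16 = 2.988.
4.58 − 2.988 = 1.592; 4.58 + 2.988 = 7.568.

[1.592, 7.568]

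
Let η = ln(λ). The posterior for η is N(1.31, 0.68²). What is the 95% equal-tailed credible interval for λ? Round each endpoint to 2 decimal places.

[0.98, 14.05]

On the log scale the 95% interval is 1.31 ± 1.960 × 0.68 = [-0.0228, 2.6428].
Exponentiate: [e^-0.0228, e^2.6428] = [0.98, 14.05].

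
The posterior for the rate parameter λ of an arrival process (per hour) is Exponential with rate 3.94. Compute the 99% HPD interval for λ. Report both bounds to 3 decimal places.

[0.000, 1.169]

The exponential density is strictly decreasing on [0, ∞), so the HPD interval is anchored at 0: [0, q] with P(λ ≤ q) = 0.99.
q = −ln(1 − 0.99) / 3.94 = 4.6052 / 3.94 = 1.169.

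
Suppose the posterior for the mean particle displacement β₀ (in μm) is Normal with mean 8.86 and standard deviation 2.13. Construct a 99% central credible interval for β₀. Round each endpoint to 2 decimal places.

[3.37, 14.35]

The posterior is symmetric, so the 99% equal-tailed interval is β₀ = 8.86 ± z·2.13 with z = 2.576.
Half-width: 2.576 × 2.13 = 5.49.
8.86 − 5.49 = 3.37; 8.86 + 5.49 = 14.35.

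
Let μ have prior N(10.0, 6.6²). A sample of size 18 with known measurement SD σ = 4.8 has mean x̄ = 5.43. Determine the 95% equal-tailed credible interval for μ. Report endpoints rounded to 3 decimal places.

[3.375, 7.746]

Posterior precision = 1/6.6² + 18/4.8² = 0.0230 + 0.7812 = 0.8042, so posterior SD = 1.1151.
Posterior mean = (10.0/6.6² + 18·5.43/4.8²) / 0.8042 = 5.5605.
Interval: 5.5605 ± 1.960 × 1.1151 → [3.375, 7.746].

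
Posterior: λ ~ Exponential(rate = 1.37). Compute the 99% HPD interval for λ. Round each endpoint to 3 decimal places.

The exponential density is strictly decreasing on [0, ∞), so the HPD interval is anchored at 0: [0, q] with P(λ ≤ q) = 0.99.
q = −ln(1 − 0.99) / 1.37 = 4.6052 / 1.37 = 3.361.

[0.000, 3.361]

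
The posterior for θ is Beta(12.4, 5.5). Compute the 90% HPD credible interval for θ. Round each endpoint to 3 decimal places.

The posterior is unimodal and skewed, so the HPD interval has equal density at both endpoints and is the shortest 90% interval.
Solving f(0.523) = f(0.868) with F(0.868) − F(0.523) = 0.90 gives [0.523, 0.868].
For comparison, the equal-tailed interval is [0.506, 0.854]; the HPD is narrower and shifted toward the mode.

[0.523, 0.868]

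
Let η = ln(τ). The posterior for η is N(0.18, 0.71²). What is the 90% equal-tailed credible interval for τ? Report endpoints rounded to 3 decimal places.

On the log scale the 90% interval is 0.18 ± 1.645 × 0.71 = [-0.9878, 1.3478].
Exponentiate: [e^-0.9878, e^1.3478] = [0.372, 3.849].

[0.372, 3.849]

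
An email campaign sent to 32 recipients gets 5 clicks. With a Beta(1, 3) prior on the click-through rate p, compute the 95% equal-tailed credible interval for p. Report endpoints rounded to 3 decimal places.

[0.066, 0.303]

Posterior: Beta(1+5, 3+27) = Beta(6, 30).
Equal-tailed 95% interval: the 0.025 and 0.975 quantiles of Beta(6, 30).
Posterior mean ≈ 0.167, SD ≈ 0.061; a Normal approximation gives roughly [0.047, 0.287].
Exact: F⁻¹(0.025) = 0.066; F⁻¹(0.975) = 0.303.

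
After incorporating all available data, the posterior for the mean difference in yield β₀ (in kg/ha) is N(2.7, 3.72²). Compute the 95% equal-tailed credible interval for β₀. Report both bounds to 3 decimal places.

The posterior is symmetric, so the 95% equal-tailed interval is β₀ = 2.7 ± z·3.72 with z = 1.960.
Half-width: 1.960 × 3.72 = 7.291.
2.7 − 7.291 = -4.591; 2.7 + 7.291 = 9.991.

[-4.591, 9.991]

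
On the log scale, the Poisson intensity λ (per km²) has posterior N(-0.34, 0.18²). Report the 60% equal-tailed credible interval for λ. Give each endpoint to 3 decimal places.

On the log scale the 60% interval is -0.34 ± 0.842 × 0.18 = [-0.4915, -0.1885].
Exponentiate: [e^-0.4915, e^-0.1885] = [0.612, 0.828].

[0.612, 0.828]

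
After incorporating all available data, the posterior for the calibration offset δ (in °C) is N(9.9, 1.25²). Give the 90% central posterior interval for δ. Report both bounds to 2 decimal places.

[7.84, 11.96]

The posterior is symmetric, so the 90% equal-tailed interval is δ = 9.9 ± z·1.25 with z = 1.645.
Half-width: 1.645 × 1.25 = 2.06.
9.9 − 2.06 = 7.84; 9.9 + 2.06 = 11.96.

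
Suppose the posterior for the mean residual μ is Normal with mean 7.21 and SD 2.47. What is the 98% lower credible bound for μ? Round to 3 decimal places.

Need L with P(μ ≥ L) = 0.98: L = 7.21 − z_{0.02}·2.47.
z = 2.054; L = 7.21 − 2.054 × 2.47 = 2.137.

2.137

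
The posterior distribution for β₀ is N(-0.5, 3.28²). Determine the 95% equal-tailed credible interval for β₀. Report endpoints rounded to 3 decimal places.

[-6.929, 5.929]

The posterior is symmetric, so the 95% equal-tailed interval is β₀ = -0.5 ± z·3.28 with z = 1.960.
Half-width: 1.960 × 3.28 = 6.429.
-0.5 − 6.429 = -6.929; -0.5 + 6.429 = 5.929.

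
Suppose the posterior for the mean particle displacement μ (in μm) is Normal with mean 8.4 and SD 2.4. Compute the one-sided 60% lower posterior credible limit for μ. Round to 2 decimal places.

7.79

Need L with P(μ ≥ L) = 0.60: L = 8.4 − z_{0.4}·2.4.
z = 0.253; L = 8.4 − 0.253 × 2.4 = 7.79.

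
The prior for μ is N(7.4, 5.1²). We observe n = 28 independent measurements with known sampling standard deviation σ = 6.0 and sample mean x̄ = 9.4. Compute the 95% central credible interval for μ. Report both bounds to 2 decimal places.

Posterior precision = 1/5.1² + 28/6.0² = 0.0384 + 0.7778 = 0.8162, so posterior SD = 1.1069.
Posterior mean = (7.4/5.1² + 28·9.4/6.0²) / 0.8162 = 9.3058.
Interval: 9.3058 ± 1.960 × 1.1069 → [7.14, 11.48].

[7.14, 11.48]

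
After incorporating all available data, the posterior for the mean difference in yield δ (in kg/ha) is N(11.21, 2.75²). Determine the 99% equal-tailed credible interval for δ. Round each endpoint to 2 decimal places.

The posterior is symmetric, so the 99% equal-tailed interval is δ = 11.21 ± z·2.75 with z = 2.576.
Half-width: 2.576 × 2.75 = 7.08.
11.21 − 7.08 = 4.13; 11.21 + 7.08 = 18.29.

[4.13, 18.29]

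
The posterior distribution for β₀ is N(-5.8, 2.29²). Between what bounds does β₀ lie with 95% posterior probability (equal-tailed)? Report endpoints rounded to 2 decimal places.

[-10.29, -1.31]

The posterior is symmetric, so the 95% equal-tailed interval is β₀ = -5.8 ± z·2.29 with z = 1.960.
Half-width: 1.960 × 2.29 = 4.49.
-5.8 − 4.49 = -10.29; -5.8 + 4.49 = -1.31.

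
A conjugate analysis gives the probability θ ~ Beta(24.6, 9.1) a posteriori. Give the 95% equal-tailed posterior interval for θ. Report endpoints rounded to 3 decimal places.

Posterior: Beta(24.6, 9.1).
Equal-tailed 95% interval: the 0.025 and 0.975 quantiles of Beta(24.6, 9.1).
Posterior mean ≈ 0.730, SD ≈ 0.075; a Normal approximation gives roughly [0.582, 0.878].
Exact: F⁻¹(0.025) = 0.571; F⁻¹(0.975) = 0.863.

[0.571, 0.863]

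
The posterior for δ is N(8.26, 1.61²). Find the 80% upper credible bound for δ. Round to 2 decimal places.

Need U with P(δ ≤ U) = 0.80: U = 8.26 + z_{0.2}·1.61.
z = 0.842; U = 8.26 + 0.842 × 1.61 = 9.62.

9.62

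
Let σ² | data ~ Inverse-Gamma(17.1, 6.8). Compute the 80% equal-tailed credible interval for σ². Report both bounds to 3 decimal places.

Inverse-Gamma(17.1, 6.8) quantiles: F⁻¹(0.1) and F⁻¹(0.9).
Equivalently, 1/σ² ~ Gamma(17.1, rate = 6.8); invert its 0.9 and 0.1 quantiles.
Posterior mean ≈ 0.422, SD ≈ 0.109; a Normal approximation gives roughly [0.283, 0.562].
Exact: lower = 0.301; upper = 0.564.

[0.301, 0.564]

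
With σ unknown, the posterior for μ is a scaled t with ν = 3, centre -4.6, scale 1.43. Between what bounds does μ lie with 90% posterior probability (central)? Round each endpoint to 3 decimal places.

[-7.965, -1.235]

The t_3 distribution is symmetric; the 90% interval is -4.6 ± t·1.43 with t_{0.95,3} = 2.353.
Half-width: 2.353 × 1.43 = 3.365.
-4.6 − 3.365 = -7.965; -4.6 + 3.365 = -1.235.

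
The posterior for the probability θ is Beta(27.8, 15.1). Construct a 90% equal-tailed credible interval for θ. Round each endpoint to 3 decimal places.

Posterior: Beta(27.8, 15.1).
Equal-tailed 90% interval: the 0.05 and 0.95 quantiles of Beta(27.8, 15.1).
Posterior mean ≈ 0.648, SD ≈ 0.072; a Normal approximation gives roughly [0.529, 0.767].
Exact: F⁻¹(0.05) = 0.525; F⁻¹(0.95) = 0.763.

[0.525, 0.763]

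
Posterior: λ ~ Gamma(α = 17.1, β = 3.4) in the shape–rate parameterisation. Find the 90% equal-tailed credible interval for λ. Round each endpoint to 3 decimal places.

Posterior: Gamma(shape 17.1, rate 3.4).
Equal-tailed 90% interval: Gamma(17.1, 3.4) quantiles at 0.05 and 0.95.
Posterior mean ≈ 5.029, SD ≈ 1.216; a Normal approximation gives roughly [3.029, 7.030].
Exact: lower = 3.209; upper = 7.183.

[3.209, 7.183]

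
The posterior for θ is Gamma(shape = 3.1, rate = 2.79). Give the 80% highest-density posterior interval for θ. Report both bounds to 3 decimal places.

The posterior is unimodal and skewed, so the HPD interval has equal density at both endpoints and is the shortest 80% interval.
Solving f(0.255) = f(1.671) with F(1.671) − F(0.255) = 0.80 gives [0.255, 1.671].
For comparison, the equal-tailed interval is [0.417, 1.957]; the HPD is narrower and shifted toward the mode.

[0.255, 1.671]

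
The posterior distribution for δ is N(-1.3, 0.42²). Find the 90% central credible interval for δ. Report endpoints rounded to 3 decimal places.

[-1.991, -0.609]

The posterior is symmetric, so the 90% equal-tailed interval is δ = -1.3 ± z·0.42 with z = 1.645.
Half-width: 1.645 × 0.42 = 0.691.
-1.3 − 0.691 = -1.991; -1.3 + 0.691 = -0.609.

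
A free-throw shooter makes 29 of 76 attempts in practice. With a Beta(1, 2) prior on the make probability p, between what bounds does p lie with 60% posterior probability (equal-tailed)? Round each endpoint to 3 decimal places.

[0.333, 0.425]

Posterior: Beta(1+29, 2+47) = Beta(30, 49).
Equal-tailed 60% interval: the 0.2 and 0.8 quantiles of Beta(30, 49).
Posterior mean ≈ 0.380, SD ≈ 0.054; a Normal approximation gives roughly [0.334, 0.425].
Exact: F⁻¹(0.2) = 0.333; F⁻¹(0.8) = 0.425.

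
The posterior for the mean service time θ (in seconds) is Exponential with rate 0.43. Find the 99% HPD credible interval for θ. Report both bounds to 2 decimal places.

[0.00, 10.71]

The exponential density is strictly decreasing on [0, ∞), so the HPD interval is anchored at 0: [0, q] with P(θ ≤ q) = 0.99.
q = −ln(1 − 0.99) / 0.43 = 4.6052 / 0.43 = 10.71.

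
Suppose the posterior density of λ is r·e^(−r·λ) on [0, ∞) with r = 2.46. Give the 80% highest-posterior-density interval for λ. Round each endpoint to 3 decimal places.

[0.000, 0.654]

The exponential density is strictly decreasing on [0, ∞), so the HPD interval is anchored at 0: [0, q] with P(λ ≤ q) = 0.80.
q = −ln(1 − 0.80) / 2.46 = 1.6094 / 2.46 = 0.654.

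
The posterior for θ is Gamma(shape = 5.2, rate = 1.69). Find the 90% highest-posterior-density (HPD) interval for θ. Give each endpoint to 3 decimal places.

[0.964, 5.108]

The posterior is unimodal and skewed, so the HPD interval has equal density at both endpoints and is the shortest 90% interval.
Solving f(0.964) = f(5.108) with F(5.108) − F(0.964) = 0.90 gives [0.964, 5.108].
For comparison, the equal-tailed interval is [1.240, 5.579]; the HPD is narrower and shifted toward the mode.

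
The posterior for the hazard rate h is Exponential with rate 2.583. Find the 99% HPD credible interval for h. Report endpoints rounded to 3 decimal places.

[0.000, 1.783]

The exponential density is strictly decreasing on [0, ∞), so the HPD interval is anchored at 0: [0, q] with P(h ≤ q) = 0.99.
q = −ln(1 − 0.99) / 2.583 = 4.6052 / 2.583 = 1.783.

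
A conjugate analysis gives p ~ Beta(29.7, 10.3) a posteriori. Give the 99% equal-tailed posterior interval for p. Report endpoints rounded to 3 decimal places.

[0.548, 0.892]

Posterior: Beta(29.7, 10.3).
Equal-tailed 99% interval: the 0.005 and 0.995 quantiles of Beta(29.7, 10.3).
Posterior mean ≈ 0.742, SD ≈ 0.068; a Normal approximation gives roughly [0.567, 0.918].
Exact: F⁻¹(0.005) = 0.548; F⁻¹(0.995) = 0.892.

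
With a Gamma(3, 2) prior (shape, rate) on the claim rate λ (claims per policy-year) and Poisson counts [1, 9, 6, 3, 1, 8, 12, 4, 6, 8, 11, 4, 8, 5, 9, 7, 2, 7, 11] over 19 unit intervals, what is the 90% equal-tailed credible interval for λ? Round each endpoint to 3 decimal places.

[5.105, 6.854]

Posterior: Gamma(3+122, 2+19) = Gamma(125, 21) (shape, rate).
Equal-tailed 90% interval: Gamma(125, 21) quantiles at 0.05 and 0.95.
Posterior mean ≈ 5.952, SD ≈ 0.532; a Normal approximation gives roughly [5.077, 6.828].
Exact: lower = 5.105; upper = 6.854.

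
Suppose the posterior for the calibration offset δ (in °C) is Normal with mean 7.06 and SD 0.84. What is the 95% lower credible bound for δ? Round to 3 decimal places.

Need L with P(δ ≥ L) = 0.95: L = 7.06 − z_{0.05}·0.84.
z = 1.645; L = 7.06 − 1.645 × 0.84 = 5.678.

5.678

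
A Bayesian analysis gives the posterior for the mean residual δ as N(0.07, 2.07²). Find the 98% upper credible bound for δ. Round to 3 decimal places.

Need U with P(δ ≤ U) = 0.98: U = 0.07 + z_{0.02}·2.07.
z = 2.054; U = 0.07 + 2.054 × 2.07 = 4.321.

4.321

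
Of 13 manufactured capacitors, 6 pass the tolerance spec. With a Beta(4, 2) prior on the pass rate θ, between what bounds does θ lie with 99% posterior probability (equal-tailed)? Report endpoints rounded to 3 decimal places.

Posterior: Beta(4+6, 2+7) = Beta(10, 9).
Equal-tailed 99% interval: the 0.005 and 0.995 quantiles of Beta(10, 9).
Posterior mean ≈ 0.526, SD ≈ 0.112; a Normal approximation gives roughly [0.239, 0.814].
Exact: F⁻¹(0.005) = 0.247; F⁻¹(0.995) = 0.795.

[0.247, 0.795]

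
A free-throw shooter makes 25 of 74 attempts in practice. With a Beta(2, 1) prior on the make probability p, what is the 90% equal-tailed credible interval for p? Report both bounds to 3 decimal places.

Posterior: Beta(2+25, 1+49) = Beta(27, 50).
Equal-tailed 90% interval: the 0.05 and 0.95 quantiles of Beta(27, 50).
Posterior mean ≈ 0.351, SD ≈ 0.054; a Normal approximation gives roughly [0.262, 0.440].
Exact: F⁻¹(0.05) = 0.264; F⁻¹(0.95) = 0.442.

[0.264, 0.442]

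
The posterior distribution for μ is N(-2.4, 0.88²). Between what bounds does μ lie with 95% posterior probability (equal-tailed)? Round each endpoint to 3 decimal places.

The posterior is symmetric, so the 95% equal-tailed interval is μ = -2.4 ± z·0.88 with z = 1.960.
Half-width: 1.960 × 0.88 = 1.725.
-2.4 − 1.725 = -4.125; -2.4 + 1.725 = -0.675.

[-4.125, -0.675]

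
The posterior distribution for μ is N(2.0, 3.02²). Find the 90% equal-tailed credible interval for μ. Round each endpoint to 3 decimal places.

[-2.967, 6.967]

The posterior is symmetric, so the 90% equal-tailed interval is μ = 2.0 ± z·3.02 with z = 1.645.
Half-width: 1.645 × 3.02 = 4.967.
2.0 − 4.967 = -2.967; 2.0 + 4.967 = 6.967.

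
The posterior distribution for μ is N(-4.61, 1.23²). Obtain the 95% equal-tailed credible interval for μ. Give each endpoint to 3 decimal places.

[-7.021, -2.199]

The posterior is symmetric, so the 95% equal-tailed interval is μ = -4.61 ± z·1.23 with z = 1.960.
Half-width: 1.960 × 1.23 = 2.411.
-4.61 − 2.411 = -7.021; -4.61 + 2.411 = -2.199.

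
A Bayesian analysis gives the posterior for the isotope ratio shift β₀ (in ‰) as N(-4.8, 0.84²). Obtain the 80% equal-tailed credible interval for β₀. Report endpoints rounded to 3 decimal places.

[-5.877, -3.723]

The posterior is symmetric, so the 80% equal-tailed interval is β₀ = -4.8 ± z·0.84 with z = 1.282.
Half-width: 1.282 × 0.84 = 1.077.
-4.8 − 1.077 = -5.877; -4.8 + 1.077 = -3.723.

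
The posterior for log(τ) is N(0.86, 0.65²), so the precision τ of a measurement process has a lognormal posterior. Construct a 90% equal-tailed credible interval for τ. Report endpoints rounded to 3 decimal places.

[0.811, 6.884]

On the log scale the 90% interval is 0.86 ± 1.645 × 0.65 = [-0.2092, 1.9292].
Exponentiate: [e^-0.2092, e^1.9292] = [0.811, 6.884].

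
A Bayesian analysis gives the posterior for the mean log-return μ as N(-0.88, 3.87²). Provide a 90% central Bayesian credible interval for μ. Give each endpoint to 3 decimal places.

The posterior is symmetric, so the 90% equal-tailed interval is μ = -0.88 ± z·3.87 with z = 1.645.
Half-width: 1.645 × 3.87 = 6.366.
-0.88 − 6.366 = -7.246; -0.88 + 6.366 = 5.486.

[-7.246, 5.486]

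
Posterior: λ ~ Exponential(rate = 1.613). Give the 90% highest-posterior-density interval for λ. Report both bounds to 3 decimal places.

[0.000, 1.428]

The exponential density is strictly decreasing on [0, ∞), so the HPD interval is anchored at 0: [0, q] with P(λ ≤ q) = 0.90.
q = −ln(1 − 0.90) / 1.613 = 2.3026 / 1.613 = 1.428.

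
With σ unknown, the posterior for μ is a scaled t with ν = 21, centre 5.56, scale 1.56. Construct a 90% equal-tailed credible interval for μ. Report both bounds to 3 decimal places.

[2.876, 8.244]

The t_21 distribution is symmetric; the 90% interval is 5.56 ± t·1.56 with t_{0.95,21} = 1.721.
Half-width: 1.721 × 1.56 = 2.684.
5.56 − 2.684 = 2.876; 5.56 + 2.684 = 8.244.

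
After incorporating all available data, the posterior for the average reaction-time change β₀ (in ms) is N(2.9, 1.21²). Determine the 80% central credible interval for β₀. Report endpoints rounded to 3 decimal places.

[1.349, 4.451]

The posterior is symmetric, so the 80% equal-tailed interval is β₀ = 2.9 ± z·1.21 with z = 1.282.
Half-width: 1.282 × 1.21 = 1.551.
2.9 − 1.551 = 1.349; 2.9 + 1.551 = 4.451.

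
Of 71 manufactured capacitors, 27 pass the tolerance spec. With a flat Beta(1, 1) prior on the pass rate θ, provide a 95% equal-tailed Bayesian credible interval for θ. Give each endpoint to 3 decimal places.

Posterior: Beta(1+27, 1+44) = Beta(28, 45).
Equal-tailed 95% interval: the 0.025 and 0.975 quantiles of Beta(28, 45).
Posterior mean ≈ 0.384, SD ≈ 0.057; a Normal approximation gives roughly [0.273, 0.494].
Exact: F⁻¹(0.025) = 0.276; F⁻¹(0.975) = 0.497.

[0.276, 0.497]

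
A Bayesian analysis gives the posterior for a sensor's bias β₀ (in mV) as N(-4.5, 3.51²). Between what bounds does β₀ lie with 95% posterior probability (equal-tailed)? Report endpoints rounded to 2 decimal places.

The posterior is symmetric, so the 95% equal-tailed interval is β₀ = -4.5 ± z·3.51 with z = 1.960.
Half-width: 1.960 × 3.51 = 6.88.
-4.5 − 6.88 = -11.38; -4.5 + 6.88 = 2.38.

[-11.38, 2.38]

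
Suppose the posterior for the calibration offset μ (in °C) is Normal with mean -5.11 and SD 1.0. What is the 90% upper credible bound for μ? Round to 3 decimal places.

-3.828

Need U with P(μ ≤ U) = 0.90: U = -5.11 + z_{0.1}·1.0.
z = 1.282; U = -5.11 + 1.282 × 1.0 = -3.828.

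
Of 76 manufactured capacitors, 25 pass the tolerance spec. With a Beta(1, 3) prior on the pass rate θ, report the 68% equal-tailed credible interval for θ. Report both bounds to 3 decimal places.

[0.273, 0.377]

Posterior: Beta(1+25, 3+51) = Beta(26, 54).
Equal-tailed 68% interval: the 0.16 and 0.84 quantiles of Beta(26, 54).
Posterior mean ≈ 0.325, SD ≈ 0.052; a Normal approximation gives roughly [0.273, 0.377].
Exact: F⁻¹(0.16) = 0.273; F⁻¹(0.84) = 0.377.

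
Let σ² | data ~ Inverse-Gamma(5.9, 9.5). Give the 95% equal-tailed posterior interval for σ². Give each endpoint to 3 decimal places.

Inverse-Gamma(5.9, 9.5) quantiles: F⁻¹(0.025) and F⁻¹(0.975).
Equivalently, 1/σ² ~ Gamma(5.9, rate = 9.5); invert its 0.975 and 0.025 quantiles.
Posterior mean ≈ 1.939, SD ≈ 0.982; a Normal approximation gives roughly [0.015, 3.863].
Exact: lower = 0.824; upper = 4.434.

[0.824, 4.434]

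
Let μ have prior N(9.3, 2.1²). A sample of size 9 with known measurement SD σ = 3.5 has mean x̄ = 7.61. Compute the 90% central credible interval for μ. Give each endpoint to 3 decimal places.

[6.331, 9.686]

Posterior precision = 1/2.1² + 9/3.5² = 0.2268 + 0.7347 = 0.9615, so posterior SD = 1.0199.
Posterior mean = (9.3/2.1² + 9·7.61/3.5²) / 0.9615 = 8.0086.
Interval: 8.0086 ± 1.645 × 1.0199 → [6.331, 9.686].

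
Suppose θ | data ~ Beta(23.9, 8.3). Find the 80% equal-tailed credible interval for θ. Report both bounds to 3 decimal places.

[0.641, 0.837]

Posterior: Beta(23.9, 8.3).
Equal-tailed 80% interval: the 0.1 and 0.9 quantiles of Beta(23.9, 8.3).
Posterior mean ≈ 0.742, SD ≈ 0.076; a Normal approximation gives roughly [0.645, 0.840].
Exact: F⁻¹(0.1) = 0.641; F⁻¹(0.9) = 0.837.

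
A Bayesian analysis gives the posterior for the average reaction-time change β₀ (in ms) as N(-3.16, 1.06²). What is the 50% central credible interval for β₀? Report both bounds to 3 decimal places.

The posterior is symmetric, so the 50% equal-tailed interval is β₀ = -3.16 ± z·1.06 with z = 0.674.
Half-width: 0.674 × 1.06 = 0.715.
-3.16 − 0.715 = -3.875; -3.16 + 0.715 = -2.445.

[-3.875, -2.445]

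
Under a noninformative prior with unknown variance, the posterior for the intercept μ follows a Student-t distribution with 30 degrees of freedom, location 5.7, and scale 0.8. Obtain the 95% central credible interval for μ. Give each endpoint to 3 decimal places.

[4.066, 7.334]

The t_30 distribution is symmetric; the 95% interval is 5.7 ± t·0.8 with t_{0.975,30} = 2.042.
Half-width: 2.042 × 0.8 = 1.634.
5.7 − 1.634 = 4.066; 5.7 + 1.634 = 7.334.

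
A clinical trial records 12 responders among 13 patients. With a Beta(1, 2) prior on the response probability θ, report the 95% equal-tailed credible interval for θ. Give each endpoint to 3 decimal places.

[0.595, 0.957]

Posterior: Beta(1+12, 2+1) = Beta(13, 3).
Equal-tailed 95% interval: the 0.025 and 0.975 quantiles of Beta(13, 3).
Posterior mean ≈ 0.812, SD ≈ 0.095; a Normal approximation gives roughly [0.627, 0.998].
Exact: F⁻¹(0.025) = 0.595; F⁻¹(0.975) = 0.957.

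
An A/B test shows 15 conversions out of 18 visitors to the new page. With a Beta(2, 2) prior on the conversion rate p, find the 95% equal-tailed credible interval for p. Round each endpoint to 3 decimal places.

[0.581, 0.918]

Posterior: Beta(2+15, 2+3) = Beta(17, 5).
Equal-tailed 95% interval: the 0.025 and 0.975 quantiles of Beta(17, 5).
Posterior mean ≈ 0.773, SD ≈ 0.087; a Normal approximation gives roughly [0.601, 0.944].
Exact: F⁻¹(0.025) = 0.581; F⁻¹(0.975) = 0.918.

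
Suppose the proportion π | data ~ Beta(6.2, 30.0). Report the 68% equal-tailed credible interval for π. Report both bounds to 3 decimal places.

[0.110, 0.233]

Posterior: Beta(6.2, 30.0).
Equal-tailed 68% interval: the 0.16 and 0.84 quantiles of Beta(6.2, 30.0).
Posterior mean ≈ 0.171, SD ≈ 0.062; a Normal approximation gives roughly [0.110, 0.233].
Exact: F⁻¹(0.16) = 0.110; F⁻¹(0.84) = 0.233.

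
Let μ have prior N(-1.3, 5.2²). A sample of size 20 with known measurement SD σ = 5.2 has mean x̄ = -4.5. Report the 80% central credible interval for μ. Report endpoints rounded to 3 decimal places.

Posterior precision = 1/5.2² + 20/5.2² = 0.0370 + 0.7396 = 0.7766, so posterior SD = 1.1347.
Posterior mean = (-1.3/5.2² + 20·-4.5/5.2²) / 0.7766 = -4.3476.
Interval: -4.3476 ± 1.282 × 1.1347 → [-5.802, -2.893].

[-5.802, -2.893]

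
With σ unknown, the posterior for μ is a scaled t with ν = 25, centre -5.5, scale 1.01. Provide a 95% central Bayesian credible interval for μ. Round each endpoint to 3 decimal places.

[-7.580, -3.420]

The t_25 distribution is symmetric; the 95% interval is -5.5 ± t·1.01 with t_{0.975,25} = 2.060.
Half-width: 2.060 × 1.01 = 2.080.
-5.5 − 2.080 = -7.580; -5.5 + 2.080 = -3.420.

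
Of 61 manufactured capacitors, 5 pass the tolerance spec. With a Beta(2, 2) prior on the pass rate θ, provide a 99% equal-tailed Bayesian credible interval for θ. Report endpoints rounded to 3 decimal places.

Posterior: Beta(2+5, 2+56) = Beta(7, 58).
Equal-tailed 99% interval: the 0.005 and 0.995 quantiles of Beta(7, 58).
Posterior mean ≈ 0.108, SD ≈ 0.038; a Normal approximation gives roughly [0.009, 0.206].
Exact: F⁻¹(0.005) = 0.033; F⁻¹(0.995) = 0.227.

[0.033, 0.227]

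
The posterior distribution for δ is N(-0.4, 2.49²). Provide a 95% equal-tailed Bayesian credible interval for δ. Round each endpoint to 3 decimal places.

The posterior is symmetric, so the 95% equal-tailed interval is δ = -0.4 ± z·2.49 with z = 1.960.
Half-width: 1.960 × 2.49 = 4.880.
-0.4 − 4.880 = -5.280; -0.4 + 4.880 = 4.480.

[-5.280, 4.480]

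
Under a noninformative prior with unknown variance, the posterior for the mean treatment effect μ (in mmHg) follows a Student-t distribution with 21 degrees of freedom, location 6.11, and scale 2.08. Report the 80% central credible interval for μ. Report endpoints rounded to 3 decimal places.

[3.358, 8.862]

The t_21 distribution is symmetric; the 80% interval is 6.11 ± t·2.08 with t_{0.9,21} = 1.323.
Half-width: 1.323 × 2.08 = 2.752.
6.11 − 2.752 = 3.358; 6.11 + 2.752 = 8.862.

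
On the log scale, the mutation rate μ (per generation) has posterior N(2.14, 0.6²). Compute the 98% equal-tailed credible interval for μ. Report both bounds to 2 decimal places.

On the log scale the 98% interval is 2.14 ± 2.326 × 0.6 = [0.7442, 3.5358].
Exponentiate: [e^0.7442, e^3.5358] = [2.10, 34.32].

[2.10, 34.32]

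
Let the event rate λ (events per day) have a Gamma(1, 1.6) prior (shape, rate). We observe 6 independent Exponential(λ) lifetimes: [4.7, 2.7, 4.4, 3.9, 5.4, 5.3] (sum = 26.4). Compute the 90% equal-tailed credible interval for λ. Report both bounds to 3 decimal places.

[0.117, 0.423]

Posterior: Gamma(1+6, 1.6+26.4) = Gamma(7, 28.0) (shape, rate).
Equal-tailed 90% interval: Gamma(7, 28.0) quantiles at 0.05 and 0.95.
Posterior mean ≈ 0.250, SD ≈ 0.094; a Normal approximation gives roughly [0.095, 0.405].
Exact: lower = 0.117; upper = 0.423.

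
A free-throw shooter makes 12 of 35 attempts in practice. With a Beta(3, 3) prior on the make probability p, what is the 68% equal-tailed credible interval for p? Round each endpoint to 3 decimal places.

[0.291, 0.441]

Posterior: Beta(3+12, 3+23) = Beta(15, 26).
Equal-tailed 68% interval: the 0.16 and 0.84 quantiles of Beta(15, 26).
Posterior mean ≈ 0.366, SD ≈ 0.074; a Normal approximation gives roughly [0.292, 0.440].
Exact: F⁻¹(0.16) = 0.291; F⁻¹(0.84) = 0.441.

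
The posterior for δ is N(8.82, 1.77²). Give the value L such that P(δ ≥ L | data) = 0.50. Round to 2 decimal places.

Need L with P(δ ≥ L) = 0.50: L = 8.82 − z_{0.5}·1.77.
z = 0.000; L = 8.82 − 0.000 × 1.77 = 8.82.

8.82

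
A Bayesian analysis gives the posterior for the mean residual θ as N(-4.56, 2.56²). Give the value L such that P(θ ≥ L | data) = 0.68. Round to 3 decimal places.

-5.757

Need L with P(θ ≥ L) = 0.68: L = -4.56 − z_{0.32}·2.56.
z = 0.468; L = -4.56 − 0.468 × 2.56 = -5.757.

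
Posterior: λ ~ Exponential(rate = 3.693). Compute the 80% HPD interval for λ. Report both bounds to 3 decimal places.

The exponential density is strictly decreasing on [0, ∞), so the HPD interval is anchored at 0: [0, q] with P(λ ≤ q) = 0.80.
q = −ln(1 − 0.80) / 3.693 = 1.6094 / 3.693 = 0.436.

[0.000, 0.436]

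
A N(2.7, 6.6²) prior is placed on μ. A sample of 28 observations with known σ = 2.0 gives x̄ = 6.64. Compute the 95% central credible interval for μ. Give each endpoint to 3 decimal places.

Posterior precision = 1/6.6² + 28/2.0² = 0.0230 + 7.0000 = 7.0230, so posterior SD = 0.3773.
Posterior mean = (2.7/6.6² + 28·6.64/2.0²) / 7.0230 = 6.6271.
Interval: 6.6271 ± 1.960 × 0.3773 → [5.888, 7.367].

[5.888, 7.367]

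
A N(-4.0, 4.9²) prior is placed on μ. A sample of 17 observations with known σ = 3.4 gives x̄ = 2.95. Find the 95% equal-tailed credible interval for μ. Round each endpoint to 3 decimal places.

Posterior precision = 1/4.9² + 17/3.4² = 0.0416 + 1.4706 = 1.5122, so posterior SD = 0.8132.
Posterior mean = (-4.0/4.9² + 17·2.95/3.4²) / 1.5122 = 2.7586.
Interval: 2.7586 ± 1.960 × 0.8132 → [1.165, 4.352].

[1.165, 4.352]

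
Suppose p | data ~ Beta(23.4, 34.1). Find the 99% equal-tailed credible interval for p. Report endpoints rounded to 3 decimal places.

[0.250, 0.576]

Posterior: Beta(23.4, 34.1).
Equal-tailed 99% interval: the 0.005 and 0.995 quantiles of Beta(23.4, 34.1).
Posterior mean ≈ 0.407, SD ≈ 0.064; a Normal approximation gives roughly [0.242, 0.572].
Exact: F⁻¹(0.005) = 0.250; F⁻¹(0.995) = 0.576.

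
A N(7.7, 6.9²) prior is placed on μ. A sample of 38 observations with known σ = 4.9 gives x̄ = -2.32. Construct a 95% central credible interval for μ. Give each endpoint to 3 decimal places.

[-3.736, -0.641]

Posterior precision = 1/6.9² + 38/4.9² = 0.0210 + 1.5827 = 1.6037, so posterior SD = 0.7897.
Posterior mean = (7.7/6.9² + 38·-2.32/4.9²) / 1.6037 = -2.1888.
Interval: -2.1888 ± 1.960 × 0.7897 → [-3.736, -0.641].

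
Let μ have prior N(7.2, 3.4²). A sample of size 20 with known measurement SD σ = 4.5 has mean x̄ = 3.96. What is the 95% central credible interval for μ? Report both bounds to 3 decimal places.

Posterior precision = 1/3.4² + 20/4.5² = 0.0865 + 0.9877 = 1.0742, so posterior SD = 0.9649.
Posterior mean = (7.2/3.4² + 20·3.96/4.5²) / 1.0742 = 4.2209.
Interval: 4.2209 ± 1.960 × 0.9649 → [2.330, 6.112].

[2.330, 6.112]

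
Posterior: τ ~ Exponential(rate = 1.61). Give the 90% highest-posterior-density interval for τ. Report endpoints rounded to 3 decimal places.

The exponential density is strictly decreasing on [0, ∞), so the HPD interval is anchored at 0: [0, q] with P(τ ≤ q) = 0.90.
q = −ln(1 − 0.90) / 1.61 = 2.3026 / 1.61 = 1.430.

[0.000, 1.430]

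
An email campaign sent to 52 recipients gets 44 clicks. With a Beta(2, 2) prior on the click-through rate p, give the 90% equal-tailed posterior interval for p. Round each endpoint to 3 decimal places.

Posterior: Beta(2+44, 2+8) = Beta(46, 10).
Equal-tailed 90% interval: the 0.05 and 0.95 quantiles of Beta(46, 10).
Posterior mean ≈ 0.821, SD ≈ 0.051; a Normal approximation gives roughly [0.738, 0.905].
Exact: F⁻¹(0.05) = 0.732; F⁻¹(0.95) = 0.898.

[0.732, 0.898]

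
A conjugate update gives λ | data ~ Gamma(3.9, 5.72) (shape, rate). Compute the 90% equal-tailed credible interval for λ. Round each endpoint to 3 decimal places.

Posterior: Gamma(shape 3.9, rate 5.72).
Equal-tailed 90% interval: Gamma(3.9, 5.72) quantiles at 0.05 and 0.95.
Posterior mean ≈ 0.682, SD ≈ 0.345; a Normal approximation gives roughly [0.114, 1.250].
Exact: lower = 0.229; upper = 1.331.

[0.229, 1.331]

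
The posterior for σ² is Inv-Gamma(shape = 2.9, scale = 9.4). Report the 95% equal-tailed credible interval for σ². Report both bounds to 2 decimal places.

[1.33, 16.32]

Inverse-Gamma(2.9, 9.4) quantiles: F⁻¹(0.025) and F⁻¹(0.975).
Equivalently, 1/σ² ~ Gamma(2.9, rate = 9.4); invert its 0.975 and 0.025 quantiles.
Posterior mean ≈ 4.95, SD ≈ 5.21; a Normal approximation gives roughly [-5.27, 15.17].
Exact: lower = 1.33; upper = 16.32.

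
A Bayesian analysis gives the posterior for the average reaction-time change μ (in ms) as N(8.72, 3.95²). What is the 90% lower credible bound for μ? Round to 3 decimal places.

Need L with P(μ ≥ L) = 0.90: L = 8.72 − z_{0.1}·3.95.
z = 1.282; L = 8.72 − 1.282 × 3.95 = 3.658.

3.658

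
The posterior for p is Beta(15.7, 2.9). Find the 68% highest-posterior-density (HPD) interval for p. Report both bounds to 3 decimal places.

The posterior is unimodal and skewed, so the HPD interval has equal density at both endpoints and is the shortest 68% interval.
Solving f(0.795) = f(0.947) with F(0.947) − F(0.795) = 0.68 gives [0.795, 0.947].
For comparison, the equal-tailed interval is [0.763, 0.925]; the HPD is narrower and shifted toward the mode.

[0.795, 0.947]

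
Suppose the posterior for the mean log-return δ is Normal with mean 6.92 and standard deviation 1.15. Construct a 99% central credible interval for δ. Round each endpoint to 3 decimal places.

[3.958, 9.882]

The posterior is symmetric, so the 99% equal-tailed interval is δ = 6.92 ± z·1.15 with z = 2.576.
Half-width: 2.576 × 1.15 = 2.962.
6.92 − 2.962 = 3.958; 6.92 + 2.962 = 9.882.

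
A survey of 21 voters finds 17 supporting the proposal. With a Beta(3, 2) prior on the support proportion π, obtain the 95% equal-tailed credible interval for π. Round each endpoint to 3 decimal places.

[0.593, 0.906]

Posterior: Beta(3+17, 2+4) = Beta(20, 6).
Equal-tailed 95% interval: the 0.025 and 0.975 quantiles of Beta(20, 6).
Posterior mean ≈ 0.769, SD ≈ 0.081; a Normal approximation gives roughly [0.610, 0.928].
Exact: F⁻¹(0.025) = 0.593; F⁻¹(0.975) = 0.906.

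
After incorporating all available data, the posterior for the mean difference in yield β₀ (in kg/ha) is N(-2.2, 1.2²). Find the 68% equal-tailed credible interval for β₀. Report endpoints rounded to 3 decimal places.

[-3.393, -1.007]

The posterior is symmetric, so the 68% equal-tailed interval is β₀ = -2.2 ± z·1.2 with z = 0.994.
Half-width: 0.994 × 1.2 = 1.193.
-2.2 − 1.193 = -3.393; -2.2 + 1.193 = -1.007.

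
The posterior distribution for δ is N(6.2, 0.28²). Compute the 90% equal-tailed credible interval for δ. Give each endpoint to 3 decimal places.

[5.739, 6.661]

The posterior is symmetric, so the 90% equal-tailed interval is δ = 6.2 ± z·0.28 with z = 1.645.
Half-width: 1.645 × 0.28 = 0.461.
6.2 − 0.461 = 5.739; 6.2 + 0.461 = 6.661.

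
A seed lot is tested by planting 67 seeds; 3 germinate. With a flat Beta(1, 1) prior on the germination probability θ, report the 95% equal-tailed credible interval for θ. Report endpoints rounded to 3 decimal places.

[0.016, 0.124]

Posterior: Beta(1+3, 1+64) = Beta(4, 65).
Equal-tailed 95% interval: the 0.025 and 0.975 quantiles of Beta(4, 65).
Posterior mean ≈ 0.058, SD ≈ 0.028; a Normal approximation gives roughly [0.003, 0.113].
Exact: F⁻¹(0.025) = 0.016; F⁻¹(0.975) = 0.124.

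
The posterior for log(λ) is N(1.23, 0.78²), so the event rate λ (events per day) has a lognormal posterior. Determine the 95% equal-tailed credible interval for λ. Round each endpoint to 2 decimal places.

[0.74, 15.78]

On the log scale the 95% interval is 1.23 ± 1.960 × 0.78 = [-0.2988, 2.7588].
Exponentiate: [e^-0.2988, e^2.7588] = [0.74, 15.78].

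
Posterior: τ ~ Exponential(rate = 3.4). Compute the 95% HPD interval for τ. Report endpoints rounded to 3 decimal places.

[0.000, 0.881]

The exponential density is strictly decreasing on [0, ∞), so the HPD interval is anchored at 0: [0, q] with P(τ ≤ q) = 0.95.
q = −ln(1 − 0.95) / 3.4 = 2.9957 / 3.4 = 0.881.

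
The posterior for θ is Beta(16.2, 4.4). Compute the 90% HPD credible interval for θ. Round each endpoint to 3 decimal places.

The posterior is unimodal and skewed, so the HPD interval has equal density at both endpoints and is the shortest 90% interval.
Solving f(0.649) = f(0.930) with F(0.930) − F(0.649) = 0.90 gives [0.649, 0.930].
For comparison, the equal-tailed interval is [0.626, 0.914]; the HPD is narrower and shifted toward the mode.

[0.649, 0.930]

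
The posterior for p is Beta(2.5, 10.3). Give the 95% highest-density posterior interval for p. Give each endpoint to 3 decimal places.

The posterior is unimodal and skewed, so the HPD interval has equal density at both endpoints and is the shortest 95% interval.
Solving f(0.018) = f(0.403) with F(0.403) − F(0.018) = 0.95 gives [0.018, 0.403].
For comparison, the equal-tailed interval is [0.037, 0.442]; the HPD is narrower and shifted toward the mode.

[0.018, 0.403]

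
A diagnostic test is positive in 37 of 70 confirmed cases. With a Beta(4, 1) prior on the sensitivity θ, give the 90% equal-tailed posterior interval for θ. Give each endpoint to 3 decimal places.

Posterior: Beta(4+37, 1+33) = Beta(41, 34).
Equal-tailed 90% interval: the 0.05 and 0.95 quantiles of Beta(41, 34).
Posterior mean ≈ 0.547, SD ≈ 0.057; a Normal approximation gives roughly [0.453, 0.641].
Exact: F⁻¹(0.05) = 0.452; F⁻¹(0.95) = 0.640.

[0.452, 0.640]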